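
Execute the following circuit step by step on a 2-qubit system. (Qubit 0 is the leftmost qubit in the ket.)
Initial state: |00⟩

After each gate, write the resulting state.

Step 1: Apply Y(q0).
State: i|10⟩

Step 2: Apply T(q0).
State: (-1/√2 + (1/√2)i)|10⟩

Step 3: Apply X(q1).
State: (-1/√2 + (1/√2)i)|11⟩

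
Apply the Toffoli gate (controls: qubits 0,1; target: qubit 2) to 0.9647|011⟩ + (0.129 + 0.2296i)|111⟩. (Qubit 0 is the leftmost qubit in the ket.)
0.9647|011⟩ + (0.129 + 0.2296i)|110⟩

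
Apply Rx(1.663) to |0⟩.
0.6738|0⟩ - 0.7389i|1⟩

Rx(1.663) = [[cos(θ/2), −i·sin(θ/2)], [−i·sin(θ/2), cos(θ/2)]]; θ = 1.663, cos(θ/2) ≈ 0.673768, sin(θ/2) ≈ 0.738943.
With a = amp(|0⟩) = 1 and b = amp(|1⟩) = 0:
new amp(|0⟩) = (0.673768)·a + (-0.738943i)·b = 0.6738
new amp(|1⟩) = (-0.738943i)·a + (0.673768)·b = -0.7389i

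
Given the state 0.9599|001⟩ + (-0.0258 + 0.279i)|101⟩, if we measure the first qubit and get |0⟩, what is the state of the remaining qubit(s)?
|01⟩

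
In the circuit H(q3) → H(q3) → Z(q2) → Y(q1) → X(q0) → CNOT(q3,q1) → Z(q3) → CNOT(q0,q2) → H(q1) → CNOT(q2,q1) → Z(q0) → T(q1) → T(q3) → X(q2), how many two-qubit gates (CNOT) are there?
3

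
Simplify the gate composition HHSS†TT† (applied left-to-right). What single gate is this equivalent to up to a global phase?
I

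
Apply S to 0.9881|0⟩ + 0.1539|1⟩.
0.9881|0⟩ + 0.1539i|1⟩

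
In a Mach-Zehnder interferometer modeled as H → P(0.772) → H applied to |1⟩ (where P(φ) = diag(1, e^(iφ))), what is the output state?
(0.1417 - 0.3488i)|0⟩ + (0.8583 + 0.3488i)|1⟩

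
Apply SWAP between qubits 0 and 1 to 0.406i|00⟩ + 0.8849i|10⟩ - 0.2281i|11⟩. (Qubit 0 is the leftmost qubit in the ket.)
0.406i|00⟩ + 0.8849i|01⟩ - 0.2281i|11⟩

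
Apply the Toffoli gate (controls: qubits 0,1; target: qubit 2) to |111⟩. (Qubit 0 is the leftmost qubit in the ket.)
|110⟩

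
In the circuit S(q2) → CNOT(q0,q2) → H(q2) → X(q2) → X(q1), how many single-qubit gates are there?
4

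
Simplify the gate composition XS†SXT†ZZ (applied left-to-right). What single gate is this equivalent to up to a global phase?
T†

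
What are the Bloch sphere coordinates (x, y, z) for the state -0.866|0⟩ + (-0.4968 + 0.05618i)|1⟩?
(0.8605, -0.0973, 0.5)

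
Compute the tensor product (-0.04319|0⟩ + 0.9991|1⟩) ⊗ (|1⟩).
-0.04319|01⟩ + 0.9991|11⟩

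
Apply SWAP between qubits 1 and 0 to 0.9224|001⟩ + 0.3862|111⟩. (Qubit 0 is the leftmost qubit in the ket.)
0.9224|001⟩ + 0.3862|111⟩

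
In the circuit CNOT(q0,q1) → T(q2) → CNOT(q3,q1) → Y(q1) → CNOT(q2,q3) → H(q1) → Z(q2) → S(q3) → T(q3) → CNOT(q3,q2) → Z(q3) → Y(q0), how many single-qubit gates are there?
8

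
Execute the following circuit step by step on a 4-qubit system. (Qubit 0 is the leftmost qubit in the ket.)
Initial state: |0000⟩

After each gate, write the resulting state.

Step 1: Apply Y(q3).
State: i|0001⟩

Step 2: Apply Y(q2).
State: -|0011⟩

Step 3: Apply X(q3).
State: -|0010⟩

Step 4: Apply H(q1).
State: -1/√2|0010⟩ - 1/√2|0110⟩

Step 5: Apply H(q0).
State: -1/2|0010⟩ - 1/2|0110⟩ - 1/2|1010⟩ - 1/2|1110⟩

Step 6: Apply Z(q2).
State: 1/2|0010⟩ + 1/2|0110⟩ + 1/2|1010⟩ + 1/2|1110⟩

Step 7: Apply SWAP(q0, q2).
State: 1/2|1000⟩ + 1/2|1010⟩ + 1/2|1100⟩ + 1/2|1110⟩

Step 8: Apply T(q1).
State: 1/2|1000⟩ + 1/2|1010⟩ + (1/√8 + (1/√8)i)|1100⟩ + (1/√8 + (1/√8)i)|1110⟩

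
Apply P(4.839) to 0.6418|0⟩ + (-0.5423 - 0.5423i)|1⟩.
0.6418|0⟩ + (-0.6064 + 0.4695i)|1⟩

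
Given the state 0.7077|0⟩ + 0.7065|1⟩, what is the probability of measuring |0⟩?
0.5008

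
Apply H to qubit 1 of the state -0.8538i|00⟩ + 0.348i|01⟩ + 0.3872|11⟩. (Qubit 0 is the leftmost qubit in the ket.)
-0.3577i|00⟩ - 0.8498i|01⟩ + 0.2738|10⟩ - 0.2738|11⟩

H on qubit 1 mixes each pair of kets that differ only in qubit 1: amplitudes (a, b) of (|…0…⟩, |…1…⟩) become ((a + b)/√2, (a − b)/√2). Kets absent from the input have amplitude 0.
(|00⟩, |01⟩): (a, b) = (-0.8538i, 0.348i) → (-0.3577i, -0.8498i)
(|10⟩, |11⟩): (a, b) = (0, 0.3872) → (0.2738, -0.2738)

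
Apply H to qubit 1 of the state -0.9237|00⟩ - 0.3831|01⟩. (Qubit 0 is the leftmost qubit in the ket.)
-0.924|00⟩ - 0.3823|01⟩

H on qubit 1 mixes each pair of kets that differ only in qubit 1: amplitudes (a, b) of (|…0…⟩, |…1…⟩) become ((a + b)/√2, (a − b)/√2). Kets absent from the input have amplitude 0.
(|00⟩, |01⟩): (a, b) = (-0.9237, -0.3831) → (-0.924, -0.3823)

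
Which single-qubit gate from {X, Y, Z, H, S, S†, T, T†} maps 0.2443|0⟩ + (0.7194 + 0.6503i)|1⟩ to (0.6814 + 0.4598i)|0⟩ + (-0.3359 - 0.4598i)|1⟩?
H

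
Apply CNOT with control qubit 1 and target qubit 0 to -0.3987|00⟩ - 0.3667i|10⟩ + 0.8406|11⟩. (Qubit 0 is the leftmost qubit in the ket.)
-0.3987|00⟩ + 0.8406|01⟩ - 0.3667i|10⟩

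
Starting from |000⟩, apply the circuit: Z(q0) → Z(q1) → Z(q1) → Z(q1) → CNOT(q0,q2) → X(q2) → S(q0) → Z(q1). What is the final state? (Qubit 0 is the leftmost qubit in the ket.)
|001⟩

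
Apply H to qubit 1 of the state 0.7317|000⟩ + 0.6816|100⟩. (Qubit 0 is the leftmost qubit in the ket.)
0.5174|000⟩ + 0.5174|010⟩ + 0.482|100⟩ + 0.482|110⟩

H on qubit 1 mixes each pair of kets that differ only in qubit 1: amplitudes (a, b) of (|…0…⟩, |…1…⟩) become ((a + b)/√2, (a − b)/√2). Kets absent from the input have amplitude 0.
(|000⟩, |010⟩): (a, b) = (0.7317, 0) → (0.5174, 0.5174)
(|100⟩, |110⟩): (a, b) = (0.6816, 0) → (0.482, 0.482)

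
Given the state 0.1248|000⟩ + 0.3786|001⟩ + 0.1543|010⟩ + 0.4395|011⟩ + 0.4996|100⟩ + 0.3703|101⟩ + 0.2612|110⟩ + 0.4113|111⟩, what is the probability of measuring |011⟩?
0.1932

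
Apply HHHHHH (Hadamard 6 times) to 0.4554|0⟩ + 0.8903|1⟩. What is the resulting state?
0.4554|0⟩ + 0.8903|1⟩

H² = I, so an even number of Hadamards cancels: H^6 = I and the state is unchanged.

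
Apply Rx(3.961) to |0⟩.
-0.3983|0⟩ - 0.9172i|1⟩

Rx(3.961) = [[cos(θ/2), −i·sin(θ/2)], [−i·sin(θ/2), cos(θ/2)]]; θ = 3.961, cos(θ/2) ≈ -0.398338, sin(θ/2) ≈ 0.917239.
With a = amp(|0⟩) = 1 and b = amp(|1⟩) = 0:
new amp(|0⟩) = (-0.398338)·a + (-0.917239i)·b = -0.3983
new amp(|1⟩) = (-0.917239i)·a + (-0.398338)·b = -0.9172i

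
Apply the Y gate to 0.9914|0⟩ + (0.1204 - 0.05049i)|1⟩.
(-0.05049 - 0.1204i)|0⟩ + 0.9914i|1⟩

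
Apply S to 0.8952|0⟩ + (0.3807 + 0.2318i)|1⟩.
0.8952|0⟩ + (-0.2318 + 0.3807i)|1⟩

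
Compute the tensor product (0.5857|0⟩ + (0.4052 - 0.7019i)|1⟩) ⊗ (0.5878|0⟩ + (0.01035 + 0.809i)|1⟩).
0.3443|00⟩ + (0.006062 + 0.4738i)|01⟩ + (0.2382 - 0.4126i)|10⟩ + (0.572 + 0.3205i)|11⟩

amp(|b₁b₂…⟩) = product of the factor amplitudes for bits b₁, b₂, …; only kets whose every factor amplitude is nonzero survive.
|00⟩: (0.5857)(0.5878) = 0.3443
|01⟩: (0.5857)(0.01035 + 0.809i) = (0.006062 + 0.4738i)
|10⟩: (0.4052 - 0.7019i)(0.5878) = (0.2382 - 0.4126i)
|11⟩: (0.4052 - 0.7019i)(0.01035 + 0.809i) = (0.572 + 0.3205i)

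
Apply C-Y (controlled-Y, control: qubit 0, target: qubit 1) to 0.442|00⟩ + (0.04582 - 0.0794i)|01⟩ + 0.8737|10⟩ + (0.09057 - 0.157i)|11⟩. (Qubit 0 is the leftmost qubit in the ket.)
0.442|00⟩ + (0.04582 - 0.0794i)|01⟩ + (-0.157 - 0.09057i)|10⟩ + 0.8737i|11⟩

C-Y leaves the control-|0⟩ kets |00⟩, |01⟩ unchanged and applies Y to qubit 1 on the control-|1⟩ pair (|10⟩, |11⟩).
Y = [[0, -i], [i, 0]].
With a = amp(|10⟩) = 0.8737 and b = amp(|11⟩) = (0.09057 - 0.157i):
new amp(|10⟩) = (-i)·b = (-0.157 - 0.09057i)
new amp(|11⟩) = (i)·a = 0.8737i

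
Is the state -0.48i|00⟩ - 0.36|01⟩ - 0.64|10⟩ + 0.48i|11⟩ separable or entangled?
Separable

Writing the state as a|00⟩ + b|01⟩ + c|10⟩ + d|11⟩, it is a product state iff ad − bc = 0.
Here (a, b, c, d) = (-0.48i, -0.36, -0.64, 0.48i): ad − bc = (-0.48i)(0.48i) − (-0.36)(-0.64) = 0, so the state is separable.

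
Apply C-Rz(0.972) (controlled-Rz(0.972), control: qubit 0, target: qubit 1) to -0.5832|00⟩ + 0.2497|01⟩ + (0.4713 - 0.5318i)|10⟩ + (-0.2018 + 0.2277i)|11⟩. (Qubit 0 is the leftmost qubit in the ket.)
-0.5832|00⟩ + 0.2497|01⟩ + (0.1683 - 0.6904i)|10⟩ + (-0.2848 + 0.1071i)|11⟩

C-Rz(0.972) leaves the control-|0⟩ kets |00⟩, |01⟩ unchanged and applies Rz(0.972) to qubit 1 on the control-|1⟩ pair (|10⟩, |11⟩).
Rz(0.972) = [[e^(−iθ/2), 0], [0, e^(iθ/2)]] with e^(±iθ/2) = cos(θ/2) ± i·sin(θ/2); θ = 0.972, cos(θ/2) ≈ 0.884208, sin(θ/2) ≈ 0.467093.
With a = amp(|10⟩) = (0.4713 - 0.5318i) and b = amp(|11⟩) = (-0.2018 + 0.2277i):
new amp(|10⟩) = (0.884208 - 0.467093i)·a = (0.1683 - 0.6904i)
new amp(|11⟩) = (0.884208 + 0.467093i)·b = (-0.2848 + 0.1071i)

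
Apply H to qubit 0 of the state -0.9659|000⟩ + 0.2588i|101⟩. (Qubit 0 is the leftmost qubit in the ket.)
-0.683|000⟩ + 0.183i|001⟩ - 0.683|100⟩ - 0.183i|101⟩

H on qubit 0 mixes each pair of kets that differ only in qubit 0: amplitudes (a, b) of (|…0…⟩, |…1…⟩) become ((a + b)/√2, (a − b)/√2). Kets absent from the input have amplitude 0.
(|000⟩, |100⟩): (a, b) = (-0.9659, 0) → (-0.683, -0.683)
(|001⟩, |101⟩): (a, b) = (0, 0.2588i) → (0.183i, -0.183i)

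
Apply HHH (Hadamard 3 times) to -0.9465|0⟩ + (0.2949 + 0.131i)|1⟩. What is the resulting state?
(-0.4608 + 0.09263i)|0⟩ + (-0.8778 - 0.09263i)|1⟩

H² = I, so H^3 = H: a single Hadamard. With (a, b) = (-0.9465, (0.2949 + 0.131i)), H gives ((a + b)/√2, (a − b)/√2) = ((-0.4608 + 0.09263i), (-0.8778 - 0.09263i)).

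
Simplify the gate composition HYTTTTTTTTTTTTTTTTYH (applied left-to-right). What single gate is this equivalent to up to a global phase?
I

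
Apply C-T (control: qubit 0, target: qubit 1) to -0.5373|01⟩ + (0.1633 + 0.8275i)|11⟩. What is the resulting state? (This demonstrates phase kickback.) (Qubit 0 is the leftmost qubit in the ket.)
-0.5373|01⟩ + (-0.4697 + 0.7006i)|11⟩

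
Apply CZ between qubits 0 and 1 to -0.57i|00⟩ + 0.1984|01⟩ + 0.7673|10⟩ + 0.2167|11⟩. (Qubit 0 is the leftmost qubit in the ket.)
-0.57i|00⟩ + 0.1984|01⟩ + 0.7673|10⟩ - 0.2167|11⟩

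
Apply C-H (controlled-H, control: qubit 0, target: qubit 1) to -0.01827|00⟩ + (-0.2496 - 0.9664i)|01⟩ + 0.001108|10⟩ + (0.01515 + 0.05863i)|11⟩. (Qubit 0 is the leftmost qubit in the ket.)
-0.01827|00⟩ + (-0.2496 - 0.9664i)|01⟩ + (0.0115 + 0.04146i)|10⟩ + (-0.009929 - 0.04146i)|11⟩

C-H leaves the control-|0⟩ kets |00⟩, |01⟩ unchanged and applies H to qubit 1 on the control-|1⟩ pair (|10⟩, |11⟩).
H = [[1/√2, 1/√2], [1/√2, -1/√2]].
With a = amp(|10⟩) = 0.001108 and b = amp(|11⟩) = (0.01515 + 0.05863i):
new amp(|10⟩) = (1/√2)·a + (1/√2)·b = (0.0115 + 0.04146i)
new amp(|11⟩) = (1/√2)·a + (-1/√2)·b = (-0.009929 - 0.04146i)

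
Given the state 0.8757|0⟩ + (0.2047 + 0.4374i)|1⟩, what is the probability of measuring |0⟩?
0.7669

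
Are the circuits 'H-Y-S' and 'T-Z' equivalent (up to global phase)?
No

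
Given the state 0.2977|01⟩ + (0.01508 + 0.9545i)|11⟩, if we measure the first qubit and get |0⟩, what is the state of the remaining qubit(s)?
|1⟩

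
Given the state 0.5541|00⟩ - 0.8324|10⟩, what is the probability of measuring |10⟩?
0.6929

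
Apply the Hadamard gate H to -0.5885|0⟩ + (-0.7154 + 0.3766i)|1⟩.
(-0.922 + 0.2663i)|0⟩ + (0.08973 - 0.2663i)|1⟩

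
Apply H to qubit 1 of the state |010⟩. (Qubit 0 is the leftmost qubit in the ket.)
1/√2|000⟩ - 1/√2|010⟩

H on qubit 1 mixes each pair of kets that differ only in qubit 1: amplitudes (a, b) of (|…0…⟩, |…1…⟩) become ((a + b)/√2, (a − b)/√2). Kets absent from the input have amplitude 0.
(|000⟩, |010⟩): (a, b) = (0, 1) → (1/√2, -1/√2)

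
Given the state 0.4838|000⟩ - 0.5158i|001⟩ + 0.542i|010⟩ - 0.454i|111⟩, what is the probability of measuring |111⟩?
0.2061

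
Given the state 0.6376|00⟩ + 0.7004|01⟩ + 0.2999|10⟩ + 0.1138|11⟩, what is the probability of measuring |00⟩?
0.4065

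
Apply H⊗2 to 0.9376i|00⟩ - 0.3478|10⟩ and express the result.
(-0.1739 + 0.4688i)|00⟩ + (-0.1739 + 0.4688i)|01⟩ + (0.1739 + 0.4688i)|10⟩ + (0.1739 + 0.4688i)|11⟩

H⊗2 gives amp(|y⟩) = (1/2) Σ_x (−1)^(x·y) amp(|x⟩), where x·y is the number of positions in which both x and y have a 1.
|00⟩: (0.9376i - 0.3478)/2 = (-0.1739 + 0.4688i)
|01⟩: (0.9376i - 0.3478)/2 = (-0.1739 + 0.4688i)
|10⟩: (0.9376i + 0.3478)/2 = (0.1739 + 0.4688i)
|11⟩: (0.9376i + 0.3478)/2 = (0.1739 + 0.4688i)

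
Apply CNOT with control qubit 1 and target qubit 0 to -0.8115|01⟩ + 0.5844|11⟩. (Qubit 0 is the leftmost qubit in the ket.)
0.5844|01⟩ - 0.8115|11⟩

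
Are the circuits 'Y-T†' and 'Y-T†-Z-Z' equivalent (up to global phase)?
Yes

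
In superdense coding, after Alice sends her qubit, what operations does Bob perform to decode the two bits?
CNOT (Alice's qubit controls Bob's), then H on Alice's qubit, then measure both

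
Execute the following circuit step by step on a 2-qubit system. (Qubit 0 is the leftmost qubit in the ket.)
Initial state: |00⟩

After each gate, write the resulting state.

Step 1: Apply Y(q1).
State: i|01⟩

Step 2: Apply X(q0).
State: i|11⟩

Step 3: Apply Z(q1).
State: -i|11⟩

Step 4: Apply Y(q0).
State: -|01⟩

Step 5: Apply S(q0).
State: -|01⟩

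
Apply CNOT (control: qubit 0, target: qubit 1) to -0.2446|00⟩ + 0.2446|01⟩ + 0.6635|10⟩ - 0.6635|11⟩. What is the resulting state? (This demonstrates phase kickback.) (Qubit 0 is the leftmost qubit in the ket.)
-0.2446|00⟩ + 0.2446|01⟩ - 0.6635|10⟩ + 0.6635|11⟩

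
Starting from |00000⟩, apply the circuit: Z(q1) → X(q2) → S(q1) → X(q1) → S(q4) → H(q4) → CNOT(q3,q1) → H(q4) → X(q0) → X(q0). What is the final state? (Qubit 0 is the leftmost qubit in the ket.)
|01100⟩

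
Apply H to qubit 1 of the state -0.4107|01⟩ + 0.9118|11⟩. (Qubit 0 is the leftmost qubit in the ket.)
-0.2904|00⟩ + 0.2904|01⟩ + 0.6447|10⟩ - 0.6447|11⟩

H on qubit 1 mixes each pair of kets that differ only in qubit 1: amplitudes (a, b) of (|…0…⟩, |…1…⟩) become ((a + b)/√2, (a − b)/√2). Kets absent from the input have amplitude 0.
(|00⟩, |01⟩): (a, b) = (0, -0.4107) → (-0.2904, 0.2904)
(|10⟩, |11⟩): (a, b) = (0, 0.9118) → (0.6447, -0.6447)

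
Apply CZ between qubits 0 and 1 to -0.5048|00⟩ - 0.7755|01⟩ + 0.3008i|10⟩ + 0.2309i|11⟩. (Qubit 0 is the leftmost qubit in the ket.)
-0.5048|00⟩ - 0.7755|01⟩ + 0.3008i|10⟩ - 0.2309i|11⟩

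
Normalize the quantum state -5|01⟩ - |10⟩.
-0.9806|01⟩ - 0.1961|10⟩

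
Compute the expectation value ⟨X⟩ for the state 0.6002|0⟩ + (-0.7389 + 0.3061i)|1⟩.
-0.887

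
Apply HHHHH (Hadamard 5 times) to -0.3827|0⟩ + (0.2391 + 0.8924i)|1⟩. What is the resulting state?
(-0.1015 + 0.631i)|0⟩ + (-0.4397 - 0.631i)|1⟩

H² = I, so H^5 = H: a single Hadamard. With (a, b) = (-0.3827, (0.2391 + 0.8924i)), H gives ((a + b)/√2, (a − b)/√2) = ((-0.1015 + 0.631i), (-0.4397 - 0.631i)).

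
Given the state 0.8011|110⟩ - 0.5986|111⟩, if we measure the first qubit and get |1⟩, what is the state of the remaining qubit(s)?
0.8011|10⟩ - 0.5986|11⟩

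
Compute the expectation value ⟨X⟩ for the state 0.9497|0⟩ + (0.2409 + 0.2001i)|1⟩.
0.4576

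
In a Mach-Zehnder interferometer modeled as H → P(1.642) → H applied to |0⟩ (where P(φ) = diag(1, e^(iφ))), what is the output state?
(0.4644 + 0.4987i)|0⟩ + (0.5356 - 0.4987i)|1⟩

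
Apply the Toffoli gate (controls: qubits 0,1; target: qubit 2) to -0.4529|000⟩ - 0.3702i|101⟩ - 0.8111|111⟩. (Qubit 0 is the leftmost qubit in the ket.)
-0.4529|000⟩ - 0.3702i|101⟩ - 0.8111|110⟩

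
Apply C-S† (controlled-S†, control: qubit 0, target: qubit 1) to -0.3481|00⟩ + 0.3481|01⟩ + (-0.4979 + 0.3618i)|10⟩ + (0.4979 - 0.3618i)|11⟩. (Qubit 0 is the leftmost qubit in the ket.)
-0.3481|00⟩ + 0.3481|01⟩ + (-0.4979 + 0.3618i)|10⟩ + (-0.3618 - 0.4979i)|11⟩

C-S† leaves the control-|0⟩ kets |00⟩, |01⟩ unchanged and applies S† to qubit 1 on the control-|1⟩ pair (|10⟩, |11⟩).
S† = [[1, 0], [0, -i]].
With a = amp(|10⟩) = (-0.4979 + 0.3618i) and b = amp(|11⟩) = (0.4979 - 0.3618i):
new amp(|10⟩) = (1)·a = (-0.4979 + 0.3618i)
new amp(|11⟩) = (-i)·b = (-0.3618 - 0.4979i)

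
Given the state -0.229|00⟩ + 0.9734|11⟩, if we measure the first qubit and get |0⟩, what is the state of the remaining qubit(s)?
-|0⟩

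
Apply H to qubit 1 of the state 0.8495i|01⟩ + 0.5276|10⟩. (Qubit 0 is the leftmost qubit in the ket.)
0.6007i|00⟩ - 0.6007i|01⟩ + 0.3731|10⟩ + 0.3731|11⟩

H on qubit 1 mixes each pair of kets that differ only in qubit 1: amplitudes (a, b) of (|…0…⟩, |…1…⟩) become ((a + b)/√2, (a − b)/√2). Kets absent from the input have amplitude 0.
(|00⟩, |01⟩): (a, b) = (0, 0.8495i) → (0.6007i, -0.6007i)
(|10⟩, |11⟩): (a, b) = (0.5276, 0) → (0.3731, 0.3731)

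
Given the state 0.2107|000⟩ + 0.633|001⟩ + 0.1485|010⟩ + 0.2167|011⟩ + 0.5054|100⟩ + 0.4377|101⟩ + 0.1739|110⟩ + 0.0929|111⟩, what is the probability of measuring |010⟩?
0.02205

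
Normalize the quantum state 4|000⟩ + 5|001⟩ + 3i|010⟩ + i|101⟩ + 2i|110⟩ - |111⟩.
0.5345|000⟩ + 0.6682|001⟩ + 0.4009i|010⟩ + 0.1336i|101⟩ + 0.2673i|110⟩ - 0.1336|111⟩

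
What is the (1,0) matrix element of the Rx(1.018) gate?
-0.4873i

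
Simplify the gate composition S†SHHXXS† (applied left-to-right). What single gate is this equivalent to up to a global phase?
S†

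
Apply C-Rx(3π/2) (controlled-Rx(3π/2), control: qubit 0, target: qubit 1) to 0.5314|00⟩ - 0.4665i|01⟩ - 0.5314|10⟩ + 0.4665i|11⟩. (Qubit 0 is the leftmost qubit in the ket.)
0.5314|00⟩ - 0.4665i|01⟩ + 0.7056|10⟩ + 0.04589i|11⟩

C-Rx(3π/2) leaves the control-|0⟩ kets |00⟩, |01⟩ unchanged and applies Rx(3π/2) to qubit 1 on the control-|1⟩ pair (|10⟩, |11⟩).
Rx(3π/2) = [[cos(θ/2), −i·sin(θ/2)], [−i·sin(θ/2), cos(θ/2)]]; θ = 3π/2, cos(θ/2) ≈ -0.707107, sin(θ/2) ≈ 0.707107.
With a = amp(|10⟩) = -0.5314 and b = amp(|11⟩) = 0.4665i:
new amp(|10⟩) = (-0.707107)·a + (-0.707107i)·b = 0.7056
new amp(|11⟩) = (-0.707107i)·a + (-0.707107)·b = 0.04589i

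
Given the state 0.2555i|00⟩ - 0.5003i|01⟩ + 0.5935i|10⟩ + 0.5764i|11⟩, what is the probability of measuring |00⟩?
0.06528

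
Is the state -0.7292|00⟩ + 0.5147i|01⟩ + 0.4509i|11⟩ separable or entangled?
Entangled

Writing the state as a|00⟩ + b|01⟩ + c|10⟩ + d|11⟩, it is a product state iff ad − bc = 0.
Here (a, b, c, d) = (-0.7292, 0.5147i, 0, 0.4509i): ad − bc = (-0.7292)(0.4509i) − (0.5147i)(0) = -0.3288i ≠ 0, so the state is entangled.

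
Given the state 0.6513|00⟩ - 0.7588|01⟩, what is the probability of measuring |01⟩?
0.5758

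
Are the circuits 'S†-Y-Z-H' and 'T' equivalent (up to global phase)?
No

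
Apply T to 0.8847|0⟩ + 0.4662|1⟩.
0.8847|0⟩ + (0.3297 + 0.3297i)|1⟩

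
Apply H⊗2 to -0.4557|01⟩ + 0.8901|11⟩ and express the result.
0.2172|00⟩ - 0.2172|01⟩ - 0.6729|10⟩ + 0.6729|11⟩

H⊗2 gives amp(|y⟩) = (1/2) Σ_x (−1)^(x·y) amp(|x⟩), where x·y is the number of positions in which both x and y have a 1.
|00⟩: (-0.4557 + 0.8901)/2 = 0.2172
|01⟩: (0.4557 - 0.8901)/2 = -0.2172
|10⟩: (-0.4557 - 0.8901)/2 = -0.6729
|11⟩: (0.4557 + 0.8901)/2 = 0.6729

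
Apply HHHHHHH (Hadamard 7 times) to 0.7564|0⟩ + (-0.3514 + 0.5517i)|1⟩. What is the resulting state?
(0.2864 + 0.3901i)|0⟩ + (0.7833 - 0.3901i)|1⟩

H² = I, so H^7 = H: a single Hadamard. With (a, b) = (0.7564, (-0.3514 + 0.5517i)), H gives ((a + b)/√2, (a − b)/√2) = ((0.2864 + 0.3901i), (0.7833 - 0.3901i)).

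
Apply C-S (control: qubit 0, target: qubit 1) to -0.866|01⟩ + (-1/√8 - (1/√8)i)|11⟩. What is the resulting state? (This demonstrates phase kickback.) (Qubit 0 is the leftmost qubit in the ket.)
-0.866|01⟩ + (1/√8 - (1/√8)i)|11⟩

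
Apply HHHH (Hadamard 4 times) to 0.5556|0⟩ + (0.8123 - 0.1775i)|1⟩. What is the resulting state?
0.5556|0⟩ + (0.8123 - 0.1775i)|1⟩

H² = I, so an even number of Hadamards cancels: H^4 = I and the state is unchanged.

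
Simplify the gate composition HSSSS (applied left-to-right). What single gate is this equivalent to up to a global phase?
H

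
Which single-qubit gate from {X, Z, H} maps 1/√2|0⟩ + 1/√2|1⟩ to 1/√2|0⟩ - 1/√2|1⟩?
Z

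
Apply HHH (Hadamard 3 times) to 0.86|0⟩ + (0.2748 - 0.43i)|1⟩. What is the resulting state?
(0.8024 - 0.3041i)|0⟩ + (0.4138 + 0.3041i)|1⟩

H² = I, so H^3 = H: a single Hadamard. With (a, b) = (0.86, (0.2748 - 0.43i)), H gives ((a + b)/√2, (a − b)/√2) = ((0.8024 - 0.3041i), (0.4138 + 0.3041i)).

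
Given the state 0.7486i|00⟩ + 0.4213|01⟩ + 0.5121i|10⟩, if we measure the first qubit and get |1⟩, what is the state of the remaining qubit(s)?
i|0⟩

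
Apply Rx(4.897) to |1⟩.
-0.6389i|0⟩ - 0.7693|1⟩

Rx(4.897) = [[cos(θ/2), −i·sin(θ/2)], [−i·sin(θ/2), cos(θ/2)]]; θ = 4.897, cos(θ/2) ≈ -0.769274, sin(θ/2) ≈ 0.638919.
With a = amp(|0⟩) = 0 and b = amp(|1⟩) = 1:
new amp(|0⟩) = (-0.769274)·a + (-0.638919i)·b = -0.6389i
new amp(|1⟩) = (-0.638919i)·a + (-0.769274)·b = -0.7693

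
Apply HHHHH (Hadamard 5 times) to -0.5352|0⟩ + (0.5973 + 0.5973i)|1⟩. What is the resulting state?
(0.04391 + 0.4224i)|0⟩ + (-0.8008 - 0.4224i)|1⟩

H² = I, so H^5 = H: a single Hadamard. With (a, b) = (-0.5352, (0.5973 + 0.5973i)), H gives ((a + b)/√2, (a − b)/√2) = ((0.04391 + 0.4224i), (-0.8008 - 0.4224i)).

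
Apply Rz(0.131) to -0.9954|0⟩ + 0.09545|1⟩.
(-0.9933 + 0.06515i)|0⟩ + (0.09525 + 0.006248i)|1⟩

Rz(0.131) = [[e^(−iθ/2), 0], [0, e^(iθ/2)]] with e^(±iθ/2) = cos(θ/2) ± i·sin(θ/2); θ = 0.131, cos(θ/2) ≈ 0.997856, sin(θ/2) ≈ 0.0654532.
With a = amp(|0⟩) = -0.9954 and b = amp(|1⟩) = 0.09545:
new amp(|0⟩) = (0.997856 - 0.0654532i)·a = (-0.9933 + 0.06515i)
new amp(|1⟩) = (0.997856 + 0.0654532i)·b = (0.09525 + 0.006248i)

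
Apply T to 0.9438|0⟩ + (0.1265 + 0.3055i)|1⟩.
0.9438|0⟩ + (-0.1266 + 0.3055i)|1⟩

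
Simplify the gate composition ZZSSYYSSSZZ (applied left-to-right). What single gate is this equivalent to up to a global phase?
S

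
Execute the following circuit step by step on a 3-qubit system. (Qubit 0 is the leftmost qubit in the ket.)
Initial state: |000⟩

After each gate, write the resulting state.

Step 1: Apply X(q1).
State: |010⟩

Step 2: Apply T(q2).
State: |010⟩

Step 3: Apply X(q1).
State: |000⟩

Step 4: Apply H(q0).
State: 1/√2|000⟩ + 1/√2|100⟩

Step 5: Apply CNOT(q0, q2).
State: 1/√2|000⟩ + 1/√2|101⟩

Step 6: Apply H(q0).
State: 1/2|000⟩ + 1/2|001⟩ + 1/2|100⟩ - 1/2|101⟩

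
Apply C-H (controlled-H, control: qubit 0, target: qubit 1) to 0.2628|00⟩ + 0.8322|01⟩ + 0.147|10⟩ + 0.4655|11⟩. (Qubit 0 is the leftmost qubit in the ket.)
0.2628|00⟩ + 0.8322|01⟩ + 0.4331|10⟩ - 0.2252|11⟩

C-H leaves the control-|0⟩ kets |00⟩, |01⟩ unchanged and applies H to qubit 1 on the control-|1⟩ pair (|10⟩, |11⟩).
H = [[1/√2, 1/√2], [1/√2, -1/√2]].
With a = amp(|10⟩) = 0.147 and b = amp(|11⟩) = 0.4655:
new amp(|10⟩) = (1/√2)·a + (1/√2)·b = 0.4331
new amp(|11⟩) = (1/√2)·a + (-1/√2)·b = -0.2252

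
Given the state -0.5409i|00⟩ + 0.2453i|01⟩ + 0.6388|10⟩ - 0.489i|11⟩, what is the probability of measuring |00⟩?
0.2926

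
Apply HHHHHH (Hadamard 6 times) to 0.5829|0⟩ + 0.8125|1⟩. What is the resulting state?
0.5829|0⟩ + 0.8125|1⟩

H² = I, so an even number of Hadamards cancels: H^6 = I and the state is unchanged.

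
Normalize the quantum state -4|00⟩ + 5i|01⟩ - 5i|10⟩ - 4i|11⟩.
-0.4417|00⟩ + 0.5522i|01⟩ - 0.5522i|10⟩ - 0.4417i|11⟩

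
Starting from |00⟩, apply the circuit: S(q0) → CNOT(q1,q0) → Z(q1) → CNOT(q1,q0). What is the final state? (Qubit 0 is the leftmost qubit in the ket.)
|00⟩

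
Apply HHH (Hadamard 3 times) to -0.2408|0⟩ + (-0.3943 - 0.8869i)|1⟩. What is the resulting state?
(-0.4491 - 0.6271i)|0⟩ + (0.1085 + 0.6271i)|1⟩

H² = I, so H^3 = H: a single Hadamard. With (a, b) = (-0.2408, (-0.3943 - 0.8869i)), H gives ((a + b)/√2, (a − b)/√2) = ((-0.4491 - 0.6271i), (0.1085 + 0.6271i)).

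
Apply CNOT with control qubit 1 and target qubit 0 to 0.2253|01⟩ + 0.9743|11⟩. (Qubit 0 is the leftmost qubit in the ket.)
0.9743|01⟩ + 0.2253|11⟩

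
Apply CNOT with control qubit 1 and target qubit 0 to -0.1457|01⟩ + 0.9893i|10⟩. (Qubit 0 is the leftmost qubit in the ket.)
0.9893i|10⟩ - 0.1457|11⟩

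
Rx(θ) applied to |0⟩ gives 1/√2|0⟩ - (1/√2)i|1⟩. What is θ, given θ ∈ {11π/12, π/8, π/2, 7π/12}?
π/2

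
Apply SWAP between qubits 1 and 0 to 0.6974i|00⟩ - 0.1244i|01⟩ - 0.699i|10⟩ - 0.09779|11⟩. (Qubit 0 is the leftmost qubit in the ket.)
0.6974i|00⟩ - 0.699i|01⟩ - 0.1244i|10⟩ - 0.09779|11⟩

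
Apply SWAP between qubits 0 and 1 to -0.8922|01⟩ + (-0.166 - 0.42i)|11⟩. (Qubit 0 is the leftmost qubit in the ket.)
-0.8922|10⟩ + (-0.166 - 0.42i)|11⟩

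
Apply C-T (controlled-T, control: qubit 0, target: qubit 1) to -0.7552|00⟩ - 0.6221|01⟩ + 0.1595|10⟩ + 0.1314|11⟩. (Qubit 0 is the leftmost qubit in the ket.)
-0.7552|00⟩ - 0.6221|01⟩ + 0.1595|10⟩ + (0.09291 + 0.09291i)|11⟩

C-T leaves the control-|0⟩ kets |00⟩, |01⟩ unchanged and applies T to qubit 1 on the control-|1⟩ pair (|10⟩, |11⟩).
T = [[1, 0], [0, (1/√2 + (1/√2)i)]].
With a = amp(|10⟩) = 0.1595 and b = amp(|11⟩) = 0.1314:
new amp(|10⟩) = (1)·a = 0.1595
new amp(|11⟩) = (1/√2 + (1/√2)i)·b = (0.09291 + 0.09291i)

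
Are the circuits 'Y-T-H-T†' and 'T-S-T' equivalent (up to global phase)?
No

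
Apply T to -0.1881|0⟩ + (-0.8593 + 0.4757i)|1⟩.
-0.1881|0⟩ + (-0.944 - 0.2712i)|1⟩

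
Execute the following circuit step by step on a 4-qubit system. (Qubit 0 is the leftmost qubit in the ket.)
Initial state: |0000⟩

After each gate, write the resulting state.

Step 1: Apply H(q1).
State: 1/√2|0000⟩ + 1/√2|0100⟩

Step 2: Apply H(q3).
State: 1/2|0000⟩ + 1/2|0001⟩ + 1/2|0100⟩ + 1/2|0101⟩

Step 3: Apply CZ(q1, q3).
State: 1/2|0000⟩ + 1/2|0001⟩ + 1/2|0100⟩ - 1/2|0101⟩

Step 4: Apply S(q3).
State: 1/2|0000⟩ + (1/2)i|0001⟩ + 1/2|0100⟩ - (1/2)i|0101⟩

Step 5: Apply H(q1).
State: 1/√2|0000⟩ + (1/√2)i|0101⟩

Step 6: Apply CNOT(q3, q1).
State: 1/√2|0000⟩ + (1/√2)i|0001⟩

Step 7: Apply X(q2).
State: 1/√2|0010⟩ + (1/√2)i|0011⟩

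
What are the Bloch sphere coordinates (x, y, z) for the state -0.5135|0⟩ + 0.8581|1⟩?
(-0.8813, 0, -0.4727)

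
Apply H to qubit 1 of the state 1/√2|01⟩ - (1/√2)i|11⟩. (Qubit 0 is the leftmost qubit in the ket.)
1/2|00⟩ - 1/2|01⟩ - (1/2)i|10⟩ + (1/2)i|11⟩

H on qubit 1 mixes each pair of kets that differ only in qubit 1: amplitudes (a, b) of (|…0…⟩, |…1…⟩) become ((a + b)/√2, (a − b)/√2). Kets absent from the input have amplitude 0.
(|00⟩, |01⟩): (a, b) = (0, 1/√2) → (1/2, -1/2)
(|10⟩, |11⟩): (a, b) = (0, -(1/√2)i) → (-(1/2)i, (1/2)i)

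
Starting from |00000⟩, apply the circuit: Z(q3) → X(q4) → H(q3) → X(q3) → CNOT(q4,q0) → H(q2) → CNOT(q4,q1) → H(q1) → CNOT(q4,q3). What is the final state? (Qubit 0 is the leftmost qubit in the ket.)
1/√8|10001⟩ + 1/√8|10011⟩ + 1/√8|10101⟩ + 1/√8|10111⟩ - 1/√8|11001⟩ - 1/√8|11011⟩ - 1/√8|11101⟩ - 1/√8|11111⟩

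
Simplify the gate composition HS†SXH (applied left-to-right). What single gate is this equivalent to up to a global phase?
Z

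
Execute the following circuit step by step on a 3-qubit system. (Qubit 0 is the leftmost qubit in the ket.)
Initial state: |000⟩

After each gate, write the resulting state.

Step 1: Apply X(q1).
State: |010⟩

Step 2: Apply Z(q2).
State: |010⟩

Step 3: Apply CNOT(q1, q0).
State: |110⟩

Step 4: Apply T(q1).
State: (1/√2 + (1/√2)i)|110⟩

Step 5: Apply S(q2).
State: (1/√2 + (1/√2)i)|110⟩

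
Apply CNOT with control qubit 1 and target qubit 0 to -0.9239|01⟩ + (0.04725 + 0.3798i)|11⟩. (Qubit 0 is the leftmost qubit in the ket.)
(0.04725 + 0.3798i)|01⟩ - 0.9239|11⟩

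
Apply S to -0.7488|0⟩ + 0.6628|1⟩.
-0.7488|0⟩ + 0.6628i|1⟩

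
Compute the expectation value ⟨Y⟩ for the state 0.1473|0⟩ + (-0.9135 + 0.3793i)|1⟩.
0.1117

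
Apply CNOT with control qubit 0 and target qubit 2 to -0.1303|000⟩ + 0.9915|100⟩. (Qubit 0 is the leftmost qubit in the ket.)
-0.1303|000⟩ + 0.9915|101⟩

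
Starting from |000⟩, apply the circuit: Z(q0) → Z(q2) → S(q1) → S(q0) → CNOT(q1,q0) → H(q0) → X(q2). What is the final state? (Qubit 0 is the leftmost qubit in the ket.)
1/√2|001⟩ + 1/√2|101⟩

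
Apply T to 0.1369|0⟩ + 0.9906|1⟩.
0.1369|0⟩ + (0.7005 + 0.7005i)|1⟩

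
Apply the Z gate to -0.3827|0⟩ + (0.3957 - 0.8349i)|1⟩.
-0.3827|0⟩ + (-0.3957 + 0.8349i)|1⟩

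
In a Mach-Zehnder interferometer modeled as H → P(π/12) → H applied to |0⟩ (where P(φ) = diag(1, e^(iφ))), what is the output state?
(0.983 + 0.1294i)|0⟩ + (0.01704 - 0.1294i)|1⟩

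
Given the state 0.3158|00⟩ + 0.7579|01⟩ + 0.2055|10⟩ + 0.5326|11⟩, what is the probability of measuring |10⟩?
0.04223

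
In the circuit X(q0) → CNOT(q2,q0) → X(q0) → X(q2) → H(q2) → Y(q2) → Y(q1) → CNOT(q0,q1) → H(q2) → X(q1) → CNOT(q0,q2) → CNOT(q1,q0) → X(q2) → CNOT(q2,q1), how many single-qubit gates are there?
9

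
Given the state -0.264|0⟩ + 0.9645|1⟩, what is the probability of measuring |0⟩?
0.0697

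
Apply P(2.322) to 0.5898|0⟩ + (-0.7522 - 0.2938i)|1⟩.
0.5898|0⟩ + (0.7281 - 0.3492i)|1⟩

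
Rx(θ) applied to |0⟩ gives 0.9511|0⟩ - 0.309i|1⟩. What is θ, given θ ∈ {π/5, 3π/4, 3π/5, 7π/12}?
π/5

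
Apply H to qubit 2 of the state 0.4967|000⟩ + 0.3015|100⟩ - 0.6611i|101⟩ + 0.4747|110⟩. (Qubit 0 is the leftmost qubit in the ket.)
0.3512|000⟩ + 0.3512|001⟩ + (0.2132 - 0.4675i)|100⟩ + (0.2132 + 0.4675i)|101⟩ + 0.3357|110⟩ + 0.3357|111⟩

H on qubit 2 mixes each pair of kets that differ only in qubit 2: amplitudes (a, b) of (|…0…⟩, |…1…⟩) become ((a + b)/√2, (a − b)/√2). Kets absent from the input have amplitude 0.
(|000⟩, |001⟩): (a, b) = (0.4967, 0) → (0.3512, 0.3512)
(|100⟩, |101⟩): (a, b) = (0.3015, -0.6611i) → ((0.2132 - 0.4675i), (0.2132 + 0.4675i))
(|110⟩, |111⟩): (a, b) = (0.4747, 0) → (0.3357, 0.3357)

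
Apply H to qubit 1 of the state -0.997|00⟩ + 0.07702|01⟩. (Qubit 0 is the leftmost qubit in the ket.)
-0.6505|00⟩ - 0.7594|01⟩

H on qubit 1 mixes each pair of kets that differ only in qubit 1: amplitudes (a, b) of (|…0…⟩, |…1…⟩) become ((a + b)/√2, (a − b)/√2). Kets absent from the input have amplitude 0.
(|00⟩, |01⟩): (a, b) = (-0.997, 0.07702) → (-0.6505, -0.7594)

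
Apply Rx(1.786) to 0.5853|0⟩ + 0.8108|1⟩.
(0.367 - 0.6316i)|0⟩ + (0.5084 - 0.4559i)|1⟩

Rx(1.786) = [[cos(θ/2), −i·sin(θ/2)], [−i·sin(θ/2), cos(θ/2)]]; θ = 1.786, cos(θ/2) ≈ 0.627078, sin(θ/2) ≈ 0.778956.
With a = amp(|0⟩) = 0.5853 and b = amp(|1⟩) = 0.8108:
new amp(|0⟩) = (0.627078)·a + (-0.778956i)·b = (0.367 - 0.6316i)
new amp(|1⟩) = (-0.778956i)·a + (0.627078)·b = (0.5084 - 0.4559i)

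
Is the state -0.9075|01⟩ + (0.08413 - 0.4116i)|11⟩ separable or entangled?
Separable

Writing the state as a|00⟩ + b|01⟩ + c|10⟩ + d|11⟩, it is a product state iff ad − bc = 0.
Here (a, b, c, d) = (0, -0.9075, 0, (0.08413 - 0.4116i)): ad − bc = (0)(0.08413 - 0.4116i) − (-0.9075)(0) = 0, so the state is separable.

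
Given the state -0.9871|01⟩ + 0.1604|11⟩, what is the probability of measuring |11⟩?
0.02573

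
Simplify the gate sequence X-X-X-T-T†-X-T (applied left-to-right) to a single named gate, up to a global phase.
T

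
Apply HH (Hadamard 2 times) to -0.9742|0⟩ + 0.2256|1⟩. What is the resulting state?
-0.9742|0⟩ + 0.2256|1⟩

H² = I, so an even number of Hadamards cancels: H^2 = I and the state is unchanged.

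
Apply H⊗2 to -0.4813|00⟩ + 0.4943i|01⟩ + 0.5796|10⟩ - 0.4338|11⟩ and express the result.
(-0.1678 + 0.2472i)|00⟩ + (0.2661 - 0.2472i)|01⟩ + (-0.3136 + 0.2472i)|10⟩ + (-0.7474 - 0.2472i)|11⟩

H⊗2 gives amp(|y⟩) = (1/2) Σ_x (−1)^(x·y) amp(|x⟩), where x·y is the number of positions in which both x and y have a 1.
|00⟩: (-0.4813 + 0.4943i + 0.5796 - 0.4338)/2 = (-0.1678 + 0.2472i)
|01⟩: (-0.4813 - 0.4943i + 0.5796 + 0.4338)/2 = (0.2661 - 0.2472i)
|10⟩: (-0.4813 + 0.4943i - 0.5796 + 0.4338)/2 = (-0.3136 + 0.2472i)
|11⟩: (-0.4813 - 0.4943i - 0.5796 - 0.4338)/2 = (-0.7474 - 0.2472i)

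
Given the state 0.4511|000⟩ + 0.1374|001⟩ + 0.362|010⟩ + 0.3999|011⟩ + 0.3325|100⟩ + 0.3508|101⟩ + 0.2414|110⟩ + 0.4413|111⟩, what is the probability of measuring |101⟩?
0.1231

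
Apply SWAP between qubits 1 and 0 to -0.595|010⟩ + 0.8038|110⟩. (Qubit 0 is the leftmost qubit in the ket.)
-0.595|100⟩ + 0.8038|110⟩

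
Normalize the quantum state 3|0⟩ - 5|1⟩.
0.5145|0⟩ - 0.8575|1⟩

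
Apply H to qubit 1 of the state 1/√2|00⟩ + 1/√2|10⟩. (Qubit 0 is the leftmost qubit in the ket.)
1/2|00⟩ + 1/2|01⟩ + 1/2|10⟩ + 1/2|11⟩

H on qubit 1 mixes each pair of kets that differ only in qubit 1: amplitudes (a, b) of (|…0…⟩, |…1…⟩) become ((a + b)/√2, (a − b)/√2). Kets absent from the input have amplitude 0.
(|00⟩, |01⟩): (a, b) = (1/√2, 0) → (1/2, 1/2)
(|10⟩, |11⟩): (a, b) = (1/√2, 0) → (1/2, 1/2)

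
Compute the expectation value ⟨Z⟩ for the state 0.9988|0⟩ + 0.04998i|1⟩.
0.9951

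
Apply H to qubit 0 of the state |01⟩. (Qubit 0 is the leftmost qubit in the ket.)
1/√2|01⟩ + 1/√2|11⟩

H on qubit 0 mixes each pair of kets that differ only in qubit 0: amplitudes (a, b) of (|…0…⟩, |…1…⟩) become ((a + b)/√2, (a − b)/√2). Kets absent from the input have amplitude 0.
(|01⟩, |11⟩): (a, b) = (1, 0) → (1/√2, 1/√2)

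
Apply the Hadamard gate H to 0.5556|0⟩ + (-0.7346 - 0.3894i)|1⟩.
(-0.1266 - 0.2753i)|0⟩ + (0.9123 + 0.2753i)|1⟩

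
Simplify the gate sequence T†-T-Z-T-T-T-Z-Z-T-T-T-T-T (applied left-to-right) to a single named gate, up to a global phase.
Z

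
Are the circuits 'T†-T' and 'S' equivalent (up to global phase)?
No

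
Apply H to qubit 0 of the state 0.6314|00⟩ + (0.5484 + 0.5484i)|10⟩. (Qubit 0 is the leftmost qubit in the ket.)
(0.8342 + 0.3878i)|00⟩ + (0.05869 - 0.3878i)|10⟩

H on qubit 0 mixes each pair of kets that differ only in qubit 0: amplitudes (a, b) of (|…0…⟩, |…1…⟩) become ((a + b)/√2, (a − b)/√2). Kets absent from the input have amplitude 0.
(|00⟩, |10⟩): (a, b) = (0.6314, (0.5484 + 0.5484i)) → ((0.8342 + 0.3878i), (0.05869 - 0.3878i))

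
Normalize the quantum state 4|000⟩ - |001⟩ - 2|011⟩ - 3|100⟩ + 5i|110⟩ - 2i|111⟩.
0.5208|000⟩ - 0.1302|001⟩ - 0.2604|011⟩ - 0.3906|100⟩ + 0.6509i|110⟩ - 0.2604i|111⟩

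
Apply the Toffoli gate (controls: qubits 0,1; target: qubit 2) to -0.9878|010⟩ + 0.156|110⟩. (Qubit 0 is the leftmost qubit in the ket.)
-0.9878|010⟩ + 0.156|111⟩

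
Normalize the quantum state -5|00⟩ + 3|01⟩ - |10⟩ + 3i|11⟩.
-0.7538|00⟩ + 0.4523|01⟩ - 0.1508|10⟩ + 0.4523i|11⟩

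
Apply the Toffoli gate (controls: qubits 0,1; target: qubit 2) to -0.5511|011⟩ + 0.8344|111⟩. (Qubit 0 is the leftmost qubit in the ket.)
-0.5511|011⟩ + 0.8344|110⟩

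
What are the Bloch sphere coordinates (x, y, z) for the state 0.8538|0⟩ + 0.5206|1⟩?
(0.889, 0, 0.458)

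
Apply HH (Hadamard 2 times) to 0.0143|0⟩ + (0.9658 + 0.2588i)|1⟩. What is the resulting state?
0.0143|0⟩ + (0.9658 + 0.2588i)|1⟩

H² = I, so an even number of Hadamards cancels: H^2 = I and the state is unchanged.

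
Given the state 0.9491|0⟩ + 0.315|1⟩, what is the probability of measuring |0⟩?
0.9008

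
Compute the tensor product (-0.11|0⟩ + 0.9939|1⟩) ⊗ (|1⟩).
-0.11|01⟩ + 0.9939|11⟩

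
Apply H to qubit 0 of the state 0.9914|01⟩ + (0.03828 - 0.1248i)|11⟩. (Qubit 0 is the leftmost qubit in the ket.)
(0.7281 - 0.08825i)|01⟩ + (0.674 + 0.08825i)|11⟩

H on qubit 0 mixes each pair of kets that differ only in qubit 0: amplitudes (a, b) of (|…0…⟩, |…1…⟩) become ((a + b)/√2, (a − b)/√2). Kets absent from the input have amplitude 0.
(|01⟩, |11⟩): (a, b) = (0.9914, (0.03828 - 0.1248i)) → ((0.7281 - 0.08825i), (0.674 + 0.08825i))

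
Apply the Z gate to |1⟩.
-|1⟩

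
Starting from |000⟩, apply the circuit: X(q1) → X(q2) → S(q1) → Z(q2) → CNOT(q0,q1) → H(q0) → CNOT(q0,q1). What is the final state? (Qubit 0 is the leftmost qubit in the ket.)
-(1/√2)i|011⟩ - (1/√2)i|101⟩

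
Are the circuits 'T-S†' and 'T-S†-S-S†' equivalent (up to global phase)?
Yes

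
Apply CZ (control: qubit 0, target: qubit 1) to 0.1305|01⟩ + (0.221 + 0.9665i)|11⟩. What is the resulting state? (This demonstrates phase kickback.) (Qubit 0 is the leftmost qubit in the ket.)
0.1305|01⟩ + (-0.221 - 0.9665i)|11⟩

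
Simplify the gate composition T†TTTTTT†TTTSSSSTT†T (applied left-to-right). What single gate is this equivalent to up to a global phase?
T†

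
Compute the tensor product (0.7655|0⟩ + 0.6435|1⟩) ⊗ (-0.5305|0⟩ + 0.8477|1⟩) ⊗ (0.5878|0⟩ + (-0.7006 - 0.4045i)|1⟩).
-0.2387|000⟩ + (0.2845 + 0.1643i)|001⟩ + 0.3814|010⟩ + (-0.4546 - 0.2625i)|011⟩ - 0.2007|100⟩ + (0.2392 + 0.1381i)|101⟩ + 0.3206|110⟩ + (-0.3822 - 0.2207i)|111⟩

amp(|b₁b₂…⟩) = product of the factor amplitudes for bits b₁, b₂, …; only kets whose every factor amplitude is nonzero survive.
|000⟩: (0.7655)(-0.5305)(0.5878) = -0.2387
|001⟩: (0.7655)(-0.5305)(-0.7006 - 0.4045i) = (0.2845 + 0.1643i)
|010⟩: (0.7655)(0.8477)(0.5878) = 0.3814
|011⟩: (0.7655)(0.8477)(-0.7006 - 0.4045i) = (-0.4546 - 0.2625i)
|100⟩: (0.6435)(-0.5305)(0.5878) = -0.2007
|101⟩: (0.6435)(-0.5305)(-0.7006 - 0.4045i) = (0.2392 + 0.1381i)
|110⟩: (0.6435)(0.8477)(0.5878) = 0.3206
|111⟩: (0.6435)(0.8477)(-0.7006 - 0.4045i) = (-0.3822 - 0.2207i)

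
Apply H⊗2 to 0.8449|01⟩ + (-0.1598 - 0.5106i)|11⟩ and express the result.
(0.3426 - 0.2553i)|00⟩ + (-0.3426 + 0.2553i)|01⟩ + (0.5024 + 0.2553i)|10⟩ + (-0.5024 - 0.2553i)|11⟩

H⊗2 gives amp(|y⟩) = (1/2) Σ_x (−1)^(x·y) amp(|x⟩), where x·y is the number of positions in which both x and y have a 1.
|00⟩: (0.8449 + (-0.1598 - 0.5106i))/2 = (0.3426 - 0.2553i)
|01⟩: (-0.8449 - (-0.1598 - 0.5106i))/2 = (-0.3426 + 0.2553i)
|10⟩: (0.8449 - (-0.1598 - 0.5106i))/2 = (0.5024 + 0.2553i)
|11⟩: (-0.8449 + (-0.1598 - 0.5106i))/2 = (-0.5024 - 0.2553i)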